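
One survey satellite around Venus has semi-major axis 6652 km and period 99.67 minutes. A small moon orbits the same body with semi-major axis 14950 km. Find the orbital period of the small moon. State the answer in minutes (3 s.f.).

T₂ ≈ 336 minutes

Kepler's third law: T² ∝ a³, so T₂ = T₁ (a₂/a₁)^(3/2).
a₂/a₁ = 2.247, (a₂/a₁)^(3/2) = 3.369.
T₂ = 99.67 × 3.369 = 335.8 minutes.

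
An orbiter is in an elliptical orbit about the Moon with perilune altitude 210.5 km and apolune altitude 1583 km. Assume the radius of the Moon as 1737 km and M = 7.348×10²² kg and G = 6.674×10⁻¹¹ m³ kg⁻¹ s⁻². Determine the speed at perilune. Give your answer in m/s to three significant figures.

v ≈ 1780 m/s

μ = GM = 6.674×10⁻¹¹ × 7.348×10²² = 4.904×10¹² m³/s².
r_p = 1737 + 210.5 = 1947.5 km = 1.9475×10⁶ m.
r_a = 1737 + 1583 = 3320.0 km = 3.3200×10⁶ m.
Semi-major axis a = (r_p + r_a)/2 = 2633.8 km = 2.634×10⁶ m.
Vis-viva: v² = μ(2/r − 1/a) = 4.904×10¹² × (1.027×10⁻⁶ − 3.797×10⁻⁷) = 3.174×10⁶ m²/s².
v = 1782 m/s.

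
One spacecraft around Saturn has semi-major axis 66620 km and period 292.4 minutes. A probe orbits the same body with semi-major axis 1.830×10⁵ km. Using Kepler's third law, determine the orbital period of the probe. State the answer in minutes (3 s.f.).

Kepler's third law: T² ∝ a³, so T₂ = T₁ (a₂/a₁)^(3/2).
a₂/a₁ = 2.747, (a₂/a₁)^(3/2) = 4.553.
T₂ = 292.4 × 4.553 = 1331 minutes.

T₂ ≈ 1330 minutes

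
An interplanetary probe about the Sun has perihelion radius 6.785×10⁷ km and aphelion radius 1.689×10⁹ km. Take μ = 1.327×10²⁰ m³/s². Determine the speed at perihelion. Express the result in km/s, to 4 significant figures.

v ≈ 61.32 km/s

Semi-major axis a = (r_p + r_a)/2 = 8.7842×10⁸ km = 8.784×10¹¹ m.
Vis-viva: v² = μ(2/r − 1/a) = 1.327×10²⁰ × (2.948×10⁻¹¹ − 1.138×10⁻¹²) = 3.761×10⁹ m²/s².
v = 61320 m/s = 61.32 km/s.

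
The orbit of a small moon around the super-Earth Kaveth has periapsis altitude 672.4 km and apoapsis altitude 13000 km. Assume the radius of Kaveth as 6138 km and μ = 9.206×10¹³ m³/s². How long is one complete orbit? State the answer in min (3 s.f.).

T ≈ 510 min

r_p = 6138 + 672.4 = 6810.4 km = 6.8104×10⁶ m.
r_a = 6138 + 13000 = 19138 km = 1.9138×10⁷ m.
Semi-major axis a = (r_p + r_a)/2 = (6810.4 + 19138)/2 = 12974 km = 1.297×10⁷ m.
By Kepler's third law T = 2π√(a³/μ) = 2π × 4.871×10³ = 3.060×10⁴ s.
= 510.1 min.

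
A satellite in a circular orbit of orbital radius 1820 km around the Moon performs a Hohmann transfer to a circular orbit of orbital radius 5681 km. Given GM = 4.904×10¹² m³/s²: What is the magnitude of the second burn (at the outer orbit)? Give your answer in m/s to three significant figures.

r₁ = 1820 km = 1.820×10⁶ m.
r₂ = 5681 km = 5.681×10⁶ m.
Transfer ellipse a_t = (r₁ + r₂)/2 = 3.750×10⁶ m.
At r₁: circular v_c1 = √(μ/r₁) = 1641 m/s; transfer-perilune v_p = √[μ(2/r₁ − 1/a_t)] = 2020 m/s.
At r₂: circular v_c2 = √(μ/r₂) = 929.1 m/s; transfer-apolune v_a = √[μ(2/r₂ − 1/a_t)] = 647.2 m/s.
Δv₂ = v_c2 − v_a = 281.9 m/s.

Δv ≈ 282 m/s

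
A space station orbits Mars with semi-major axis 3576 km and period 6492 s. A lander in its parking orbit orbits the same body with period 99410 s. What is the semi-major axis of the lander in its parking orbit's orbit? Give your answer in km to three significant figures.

a₂ ≈ 22100 km

Kepler's third law: a³ ∝ T², so a₂ = a₁ (T₂/T₁)^(2/3).
T₂/T₁ = 15.31, (T₂/T₁)^(2/3) = 6.166.
a₂ = 3576 × 6.166 = 22050 km.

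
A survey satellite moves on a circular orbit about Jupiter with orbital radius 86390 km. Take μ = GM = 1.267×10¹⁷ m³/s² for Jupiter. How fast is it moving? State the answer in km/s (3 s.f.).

v ≈ 38.3 km/s

r = 86390 km = 8.639×10⁷ m.
For a circular orbit v = √(μ/r) = √(1.267×10¹⁷ / 8.639×10⁷) = √(1.467×10⁹) = 38300 m/s.
That is 38.30 km/s.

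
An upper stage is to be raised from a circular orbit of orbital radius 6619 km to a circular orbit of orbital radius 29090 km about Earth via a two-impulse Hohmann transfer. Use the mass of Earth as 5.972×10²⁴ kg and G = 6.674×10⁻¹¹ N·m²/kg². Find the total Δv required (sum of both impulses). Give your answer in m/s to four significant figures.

μ = GM = 6.674×10⁻¹¹ × 5.972×10²⁴ = 3.986×10¹⁴ m³/s².
r₁ = 6619 km = 6.619×10⁶ m.
r₂ = 29090 km = 2.909×10⁷ m.
Transfer ellipse a_t = (r₁ + r₂)/2 = 1.785×10⁷ m.
At r₁: circular v_c1 = √(μ/r₁) = 7760 m/s; transfer-perigee v_p = √[μ(2/r₁ − 1/a_t)] = 9905 m/s.
Δv₁ = v_p − v_c1 = 2145 m/s.
At r₂: circular v_c2 = √(μ/r₂) = 3702 m/s; transfer-apogee v_a = √[μ(2/r₂ − 1/a_t)] = 2254 m/s.
Δv₂ = v_c2 − v_a = 1448 m/s.
Total Δv = Δv₁ + Δv₂ = 3593 m/s.

Δv_total ≈ 3593 m/s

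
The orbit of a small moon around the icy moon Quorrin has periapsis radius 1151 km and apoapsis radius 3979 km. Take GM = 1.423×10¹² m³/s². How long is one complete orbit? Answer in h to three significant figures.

T ≈ 6.01 h

Semi-major axis a = (r_p + r_a)/2 = (1151.0 + 3979.0)/2 = 2565.0 km = 2.565×10⁶ m.
By Kepler's third law T = 2π√(a³/μ) = 2π × 3.444×10³ = 2.164×10⁴ s.
= 6.010 h.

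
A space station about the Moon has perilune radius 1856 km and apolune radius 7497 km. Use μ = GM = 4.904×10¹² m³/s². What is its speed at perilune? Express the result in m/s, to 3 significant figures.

Semi-major axis a = (r_p + r_a)/2 = 4676.5 km = 4.676×10⁶ m.
Vis-viva: v² = μ(2/r − 1/a) = 4.904×10¹² × (1.078×10⁻⁶ − 2.138×10⁻⁷) = 4.236×10⁶ m²/s².
v = 2058 m/s.

v ≈ 2060 m/s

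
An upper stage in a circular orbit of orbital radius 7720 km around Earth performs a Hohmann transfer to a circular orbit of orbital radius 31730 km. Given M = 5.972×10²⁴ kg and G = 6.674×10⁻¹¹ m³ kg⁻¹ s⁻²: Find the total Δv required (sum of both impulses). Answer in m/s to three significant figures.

Δv_total ≈ 3250 m/s

μ = GM = 6.674×10⁻¹¹ × 5.972×10²⁴ = 3.986×10¹⁴ m³/s².
r₁ = 7720 km = 7.720×10⁶ m.
r₂ = 31730 km = 3.173×10⁷ m.
Transfer ellipse a_t = (r₁ + r₂)/2 = 1.972×10⁷ m.
At r₁: circular v_c1 = √(μ/r₁) = 7185 m/s; transfer-perigee v_p = √[μ(2/r₁ − 1/a_t)] = 9113 m/s.
Δv₁ = v_p − v_c1 = 1928 m/s.
At r₂: circular v_c2 = √(μ/r₂) = 3544 m/s; transfer-apogee v_a = √[μ(2/r₂ − 1/a_t)] = 2217 m/s.
Δv₂ = v_c2 − v_a = 1327 m/s.
Total Δv = Δv₁ + Δv₂ = 3255 m/s.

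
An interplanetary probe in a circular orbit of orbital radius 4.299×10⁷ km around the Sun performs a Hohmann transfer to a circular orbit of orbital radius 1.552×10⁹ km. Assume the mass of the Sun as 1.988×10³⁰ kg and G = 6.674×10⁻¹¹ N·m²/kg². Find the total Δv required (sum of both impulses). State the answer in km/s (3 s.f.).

Δv_total ≈ 29.0 km/s

μ = GM = 6.674×10⁻¹¹ × 1.988×10³⁰ = 1.327×10²⁰ m³/s².
r₁ = 4.299×10⁷ km = 4.299×10¹⁰ m.
r₂ = 1.552×10⁹ km = 1.552×10¹² m.
Transfer ellipse a_t = (r₁ + r₂)/2 = 7.975×10¹¹ m.
At r₁: circular v_c1 = √(μ/r₁) = 55550 m/s; transfer-perihelion v_p = √[μ(2/r₁ − 1/a_t)] = 77500 m/s.
Δv₁ = v_p − v_c1 = 21950 m/s.
At r₂: circular v_c2 = √(μ/r₂) = 9246 m/s; transfer-aphelion v_a = √[μ(2/r₂ − 1/a_t)] = 2147 m/s.
Δv₂ = v_c2 − v_a = 7099 m/s.
Total Δv = Δv₁ + Δv₂ = 29040 m/s = 29.04 km/s.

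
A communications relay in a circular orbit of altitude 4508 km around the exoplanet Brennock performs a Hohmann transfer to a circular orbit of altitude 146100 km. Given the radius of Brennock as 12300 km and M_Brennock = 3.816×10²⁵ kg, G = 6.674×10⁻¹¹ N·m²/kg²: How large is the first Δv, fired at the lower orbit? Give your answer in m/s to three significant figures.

μ = GM = 6.674×10⁻¹¹ × 3.816×10²⁵ = 2.547×10¹⁵ m³/s².
r₁ = 12300 + 4508 = 16808 km = 1.6808×10⁷ m.
r₂ = 12300 + 146100 = 158400 km = 1.5840×10⁸ m.
Transfer ellipse a_t = (r₁ + r₂)/2 = 8.760×10⁷ m.
At r₁: circular v_c1 = √(μ/r₁) = 12310 m/s; transfer-periapsis v_p = √[μ(2/r₁ − 1/a_t)] = 16550 m/s.
Δv₁ = v_p − v_c1 = 4243 m/s.

Δv ≈ 4240 m/s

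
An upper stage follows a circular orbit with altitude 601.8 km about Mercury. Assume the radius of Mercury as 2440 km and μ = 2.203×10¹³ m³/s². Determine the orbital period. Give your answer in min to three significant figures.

r = 2440 + 601.8 = 3041.8 km = 3.0418×10⁶ m.
Kepler's third law: T = 2π√(r³/μ) = 2π√((3.042×10⁶)³ / 2.203×10¹³).
r³/μ = 1.278×10⁶ s², so T = 2π × 1.130×10³ = 7.102×10³ s.
Converting: 7.102×10³ s ÷ 60.00 = 118.4 min.

T ≈ 118 min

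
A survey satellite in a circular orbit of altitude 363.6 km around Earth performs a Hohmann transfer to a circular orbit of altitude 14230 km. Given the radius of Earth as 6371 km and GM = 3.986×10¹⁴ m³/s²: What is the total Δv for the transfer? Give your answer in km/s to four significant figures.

Δv_total ≈ 3.063 km/s

r₁ = 6371 + 363.6 = 6734.6 km = 6.7346×10⁶ m.
r₂ = 6371 + 14230 = 20601 km = 2.0601×10⁷ m.
Transfer ellipse a_t = (r₁ + r₂)/2 = 1.367×10⁷ m.
At r₁: circular v_c1 = √(μ/r₁) = 7693 m/s; transfer-perigee v_p = √[μ(2/r₁ − 1/a_t)] = 9445 m/s.
Δv₁ = v_p − v_c1 = 1752 m/s.
At r₂: circular v_c2 = √(μ/r₂) = 4399 m/s; transfer-apogee v_a = √[μ(2/r₂ − 1/a_t)] = 3088 m/s.
Δv₂ = v_c2 − v_a = 1311 m/s.
Total Δv = Δv₁ + Δv₂ = 3063 m/s = 3.063 km/s.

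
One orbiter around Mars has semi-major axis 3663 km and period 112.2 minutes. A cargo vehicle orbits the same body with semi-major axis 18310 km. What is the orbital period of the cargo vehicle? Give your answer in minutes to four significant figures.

T₂ ≈ 1254 minutes

Kepler's third law: T² ∝ a³, so T₂ = T₁ (a₂/a₁)^(3/2).
a₂/a₁ = 4.999, (a₂/a₁)^(3/2) = 11.18.
T₂ = 112.2 × 11.18 = 1254 minutes.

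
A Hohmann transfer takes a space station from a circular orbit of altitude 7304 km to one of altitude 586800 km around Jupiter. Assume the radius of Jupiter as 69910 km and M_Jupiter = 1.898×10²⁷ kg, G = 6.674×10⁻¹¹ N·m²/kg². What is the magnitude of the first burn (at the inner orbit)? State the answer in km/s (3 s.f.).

μ = GM = 6.674×10⁻¹¹ × 1.898×10²⁷ = 1.267×10¹⁷ m³/s².
r₁ = 69910 + 7304 = 77214 km = 7.7214×10⁷ m.
r₂ = 69910 + 586800 = 656710 km = 6.5671×10⁸ m.
Transfer ellipse a_t = (r₁ + r₂)/2 = 3.670×10⁸ m.
At r₁: circular v_c1 = √(μ/r₁) = 40500 m/s; transfer-perijove v_p = √[μ(2/r₁ − 1/a_t)] = 54180 m/s.
Δv₁ = v_p − v_c1 = 13680 m/s.
= 13.68 km/s.

Δv ≈ 13.7 km/s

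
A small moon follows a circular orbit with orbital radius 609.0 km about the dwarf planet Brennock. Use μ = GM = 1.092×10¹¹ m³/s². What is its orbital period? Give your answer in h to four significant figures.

T ≈ 2.510 h

r = 609.0 km = 6.090×10⁵ m.
Kepler's third law: T = 2π√(r³/μ) = 2π√((6.090×10⁵)³ / 1.092×10¹¹).
r³/μ = 2.068×10⁶ s², so T = 2π × 1.438×10³ = 9.036×10³ s.
Converting: 9.036×10³ s ÷ 3600 = 2.510 h.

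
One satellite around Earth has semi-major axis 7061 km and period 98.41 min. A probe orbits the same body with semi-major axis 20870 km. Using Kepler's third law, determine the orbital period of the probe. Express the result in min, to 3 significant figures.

Kepler's third law: T² ∝ a³, so T₂ = T₁ (a₂/a₁)^(3/2).
a₂/a₁ = 2.956, (a₂/a₁)^(3/2) = 5.081.
T₂ = 98.41 × 5.081 = 500.1 min.

T₂ ≈ 500 min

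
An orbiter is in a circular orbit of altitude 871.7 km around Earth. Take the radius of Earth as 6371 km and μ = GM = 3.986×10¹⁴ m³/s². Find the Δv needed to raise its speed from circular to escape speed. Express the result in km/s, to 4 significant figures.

r = 6371 + 871.7 = 7242.7 km = 7.2427×10⁶ m.
Circular speed v_c = √(μ/r) = 7419 m/s.
Escape speed v_esc = √(2μ/r) = √2 × v_c = 10490 m/s.
Δv = v_esc − v_c = 3073 m/s = 3.073 km/s.

Δv ≈ 3.073 km/s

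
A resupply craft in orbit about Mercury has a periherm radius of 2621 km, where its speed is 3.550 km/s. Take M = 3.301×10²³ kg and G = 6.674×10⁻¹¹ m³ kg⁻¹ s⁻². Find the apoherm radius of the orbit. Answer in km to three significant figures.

μ = GM = 6.674×10⁻¹¹ × 3.301×10²³ = 2.203×10¹³ m³/s².
r_p = 2.621×10⁶ m.
Specific energy ε = v²/2 − μ/r = -2.104×10⁶ J/kg, so a = −μ/(2ε) = 5.235×10⁶ m.
The apsides satisfy r_p + r_a = 2a, so the apoherm radius is 2a − r_p = 7.849×10⁶ m = 7848.6 km.

apoherm radius ≈ 7850 km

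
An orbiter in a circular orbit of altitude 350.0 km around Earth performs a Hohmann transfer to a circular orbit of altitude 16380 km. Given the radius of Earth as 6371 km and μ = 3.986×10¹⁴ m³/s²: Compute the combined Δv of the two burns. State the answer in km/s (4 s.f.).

r₁ = 6371 + 350.0 = 6721.0 km = 6.7210×10⁶ m.
r₂ = 6371 + 16380 = 22751 km = 2.2751×10⁷ m.
Transfer ellipse a_t = (r₁ + r₂)/2 = 1.474×10⁷ m.
At r₁: circular v_c1 = √(μ/r₁) = 7701 m/s; transfer-perigee v_p = √[μ(2/r₁ − 1/a_t)] = 9569 m/s.
Δv₁ = v_p − v_c1 = 1868 m/s.
At r₂: circular v_c2 = √(μ/r₂) = 4186 m/s; transfer-apogee v_a = √[μ(2/r₂ − 1/a_t)] = 2827 m/s.
Δv₂ = v_c2 − v_a = 1359 m/s.
Total Δv = Δv₁ + Δv₂ = 3227 m/s = 3.227 km/s.

Δv_total ≈ 3.227 km/s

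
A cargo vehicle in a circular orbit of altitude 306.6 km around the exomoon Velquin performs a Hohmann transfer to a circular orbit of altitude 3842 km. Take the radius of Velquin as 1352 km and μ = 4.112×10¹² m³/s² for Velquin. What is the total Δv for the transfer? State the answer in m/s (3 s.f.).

r₁ = 1352 + 306.6 = 1658.6 km = 1.6586×10⁶ m.
r₂ = 1352 + 3842 = 5194.0 km = 5.1940×10⁶ m.
Transfer ellipse a_t = (r₁ + r₂)/2 = 3.426×10⁶ m.
At r₁: circular v_c1 = √(μ/r₁) = 1575 m/s; transfer-periapsis v_p = √[μ(2/r₁ − 1/a_t)] = 1939 m/s.
Δv₁ = v_p − v_c1 = 364.1 m/s.
At r₂: circular v_c2 = √(μ/r₂) = 889.8 m/s; transfer-apoapsis v_a = √[μ(2/r₂ − 1/a_t)] = 619.1 m/s.
Δv₂ = v_c2 − v_a = 270.7 m/s.
Total Δv = Δv₁ + Δv₂ = 634.8 m/s.

Δv_total ≈ 635 m/s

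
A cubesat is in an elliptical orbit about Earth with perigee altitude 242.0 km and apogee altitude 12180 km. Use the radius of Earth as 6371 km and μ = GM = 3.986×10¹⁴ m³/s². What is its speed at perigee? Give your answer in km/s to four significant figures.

r_p = 6371 + 242.0 = 6613.0 km = 6.6130×10⁶ m.
r_a = 6371 + 12180 = 18551 km = 1.8551×10⁷ m.
Semi-major axis a = (r_p + r_a)/2 = 12582 km = 1.258×10⁷ m.
Vis-viva: v² = μ(2/r − 1/a) = 3.986×10¹⁴ × (3.024×10⁻⁷ − 7.948×10⁻⁸) = 8.887×10⁷ m²/s².
v = 9427 m/s = 9.427 km/s.

v ≈ 9.427 km/s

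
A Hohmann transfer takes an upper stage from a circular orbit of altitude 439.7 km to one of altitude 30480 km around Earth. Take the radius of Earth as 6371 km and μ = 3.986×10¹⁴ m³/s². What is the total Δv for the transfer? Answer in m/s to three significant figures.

Δv_total ≈ 3740 m/s

r₁ = 6371 + 439.7 = 6810.7 km = 6.8107×10⁶ m.
r₂ = 6371 + 30480 = 36851 km = 3.6851×10⁷ m.
Transfer ellipse a_t = (r₁ + r₂)/2 = 2.183×10⁷ m.
At r₁: circular v_c1 = √(μ/r₁) = 7650 m/s; transfer-perigee v_p = √[μ(2/r₁ − 1/a_t)] = 9939 m/s.
Δv₁ = v_p − v_c1 = 2289 m/s.
At r₂: circular v_c2 = √(μ/r₂) = 3289 m/s; transfer-apogee v_a = √[μ(2/r₂ − 1/a_t)] = 1837 m/s.
Δv₂ = v_c2 − v_a = 1452 m/s.
Total Δv = Δv₁ + Δv₂ = 3741 m/s.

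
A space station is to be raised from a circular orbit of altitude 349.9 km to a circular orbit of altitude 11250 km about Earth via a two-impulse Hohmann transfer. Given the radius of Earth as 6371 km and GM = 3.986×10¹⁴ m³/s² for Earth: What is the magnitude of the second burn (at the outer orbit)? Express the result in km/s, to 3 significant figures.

Δv ≈ 1.22 km/s

r₁ = 6371 + 349.9 = 6720.9 km = 6.7209×10⁶ m.
r₂ = 6371 + 11250 = 17621 km = 1.7621×10⁷ m.
Transfer ellipse a_t = (r₁ + r₂)/2 = 1.217×10⁷ m.
At r₁: circular v_c1 = √(μ/r₁) = 7701 m/s; transfer-perigee v_p = √[μ(2/r₁ − 1/a_t)] = 9266 m/s.
At r₂: circular v_c2 = √(μ/r₂) = 4756 m/s; transfer-apogee v_a = √[μ(2/r₂ − 1/a_t)] = 3534 m/s.
Δv₂ = v_c2 − v_a = 1222 m/s.
= 1.222 km/s.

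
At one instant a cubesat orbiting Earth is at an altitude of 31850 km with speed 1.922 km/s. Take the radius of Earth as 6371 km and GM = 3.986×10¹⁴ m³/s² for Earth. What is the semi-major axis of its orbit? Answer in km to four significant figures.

a ≈ 23220 km

r = 6371 + 31850 = 38221 km = 3.822×10⁷ m.
Vis-viva rearranged: 1/a = 2/r − v²/μ = 5.233×10⁻⁸ − 9.268×10⁻⁹ = 4.306×10⁻⁸ m⁻¹.
a = 2.322×10⁷ m = 23224 km.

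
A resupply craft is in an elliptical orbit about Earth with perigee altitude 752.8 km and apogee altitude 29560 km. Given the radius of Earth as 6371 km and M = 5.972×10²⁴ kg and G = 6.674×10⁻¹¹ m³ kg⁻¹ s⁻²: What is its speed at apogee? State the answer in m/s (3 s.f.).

μ = GM = 6.674×10⁻¹¹ × 5.972×10²⁴ = 3.986×10¹⁴ m³/s².
r_p = 6371 + 752.8 = 7123.8 km = 7.1238×10⁶ m.
r_a = 6371 + 29560 = 35931 km = 3.5931×10⁷ m.
Semi-major axis a = (r_p + r_a)/2 = 21527 km = 2.153×10⁷ m.
Vis-viva: v² = μ(2/r − 1/a) = 3.986×10¹⁴ × (5.566×10⁻⁸ − 4.645×10⁻⁸) = 3.671×10⁶ m²/s².
v = 1916 m/s.

v ≈ 1920 m/s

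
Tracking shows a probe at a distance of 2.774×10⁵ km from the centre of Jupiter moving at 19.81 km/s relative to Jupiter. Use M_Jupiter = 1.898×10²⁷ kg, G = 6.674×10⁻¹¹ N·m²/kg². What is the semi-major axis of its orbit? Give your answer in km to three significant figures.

a ≈ 2.43×10⁵ km

μ = GM = 6.674×10⁻¹¹ × 1.898×10²⁷ = 1.267×10¹⁷ m³/s².
r = 2.774×10⁸ m.
Specific orbital energy ε = v²/2 − μ/r = (19810)²/2 − 1.267×10¹⁷/2.774×10⁸ = -2.604×10⁸ J/kg.
Since ε = −μ/(2a), a = −μ/(2ε) = 2.432×10⁸ m = 2.4320×10⁵ km.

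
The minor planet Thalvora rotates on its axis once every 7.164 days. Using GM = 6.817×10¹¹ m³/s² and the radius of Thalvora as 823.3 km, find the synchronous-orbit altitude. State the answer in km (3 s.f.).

h_sync ≈ 17900 km

T = 7.164 days = 6.190×10⁵ s.
A synchronous orbit has period T, so by Kepler's third law a = (μT²/4π²)^(1/3).
μT²/4π² = 6.817×10¹¹ × (6.190×10⁵)² / 39.48 = 6.616×10²¹ m³.
a = 1.877×10⁷ m = 18773 km.
Altitude h = a − R = 18773 − 823.3 = 17949 km.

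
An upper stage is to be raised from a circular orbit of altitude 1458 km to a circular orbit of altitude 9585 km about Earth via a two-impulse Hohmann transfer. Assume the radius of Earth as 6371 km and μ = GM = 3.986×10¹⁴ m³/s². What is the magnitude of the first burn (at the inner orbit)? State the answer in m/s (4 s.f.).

r₁ = 6371 + 1458 = 7829.0 km = 7.8290×10⁶ m.
r₂ = 6371 + 9585 = 15956 km = 1.5956×10⁷ m.
Transfer ellipse a_t = (r₁ + r₂)/2 = 1.189×10⁷ m.
At r₁: circular v_c1 = √(μ/r₁) = 7135 m/s; transfer-perigee v_p = √[μ(2/r₁ − 1/a_t)] = 8265 m/s.
Δv₁ = v_p − v_c1 = 1130 m/s.

Δv ≈ 1130 m/s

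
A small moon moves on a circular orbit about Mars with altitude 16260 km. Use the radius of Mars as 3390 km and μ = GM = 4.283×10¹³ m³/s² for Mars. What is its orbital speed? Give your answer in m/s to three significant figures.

v ≈ 1480 m/s

r = 3390 + 16260 = 19650 km = 1.9650×10⁷ m.
For a circular orbit v = √(μ/r) = √(4.283×10¹³ / 1.965×10⁷) = √(2.180×10⁶) = 1476 m/s.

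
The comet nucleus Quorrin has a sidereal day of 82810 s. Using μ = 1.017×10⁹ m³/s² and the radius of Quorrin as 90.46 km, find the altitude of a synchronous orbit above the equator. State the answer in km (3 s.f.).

A synchronous orbit has period T, so by Kepler's third law a = (μT²/4π²)^(1/3).
μT²/4π² = 1.017×10⁹ × (8.281×10⁴)² / 39.48 = 1.767×10¹⁷ m³.
a = 5.611×10⁵ m = 561.10 km.
Altitude h = a − R = 561.10 − 90.46 = 470.64 km.

h_sync ≈ 471 km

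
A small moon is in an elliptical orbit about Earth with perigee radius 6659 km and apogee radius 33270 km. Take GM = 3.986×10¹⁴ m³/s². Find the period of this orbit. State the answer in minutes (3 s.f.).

Semi-major axis a = (r_p + r_a)/2 = (6659.0 + 33270)/2 = 19964 km = 1.996×10⁷ m.
By Kepler's third law T = 2π√(a³/μ) = 2π × 4.468×10³ = 2.807×10⁴ s.
= 467.9 minutes.

T ≈ 468 minutes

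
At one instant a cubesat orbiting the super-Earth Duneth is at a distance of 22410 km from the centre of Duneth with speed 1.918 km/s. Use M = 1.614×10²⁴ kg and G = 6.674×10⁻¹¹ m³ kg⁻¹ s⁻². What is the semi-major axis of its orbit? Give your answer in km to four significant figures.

a ≈ 18150 km

μ = GM = 6.674×10⁻¹¹ × 1.614×10²⁴ = 1.077×10¹⁴ m³/s².
r = 2.241×10⁷ m.
Specific orbital energy ε = v²/2 − μ/r = (1918)²/2 − 1.077×10¹⁴/2.241×10⁷ = -2.967×10⁶ J/kg.
Since ε = −μ/(2a), a = −μ/(2ε) = 1.815×10⁷ m = 18151 km.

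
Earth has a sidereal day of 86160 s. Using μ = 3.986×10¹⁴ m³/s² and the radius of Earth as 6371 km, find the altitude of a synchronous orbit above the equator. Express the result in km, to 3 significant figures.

h_sync ≈ 35800 km

A synchronous orbit has period T, so by Kepler's third law a = (μT²/4π²)^(1/3).
μT²/4π² = 3.986×10¹⁴ × (8.616×10⁴)² / 39.48 = 7.495×10²² m³.
a = 4.216×10⁷ m = 42163 km.
Altitude h = a − R = 42163 − 6371 = 35792 km.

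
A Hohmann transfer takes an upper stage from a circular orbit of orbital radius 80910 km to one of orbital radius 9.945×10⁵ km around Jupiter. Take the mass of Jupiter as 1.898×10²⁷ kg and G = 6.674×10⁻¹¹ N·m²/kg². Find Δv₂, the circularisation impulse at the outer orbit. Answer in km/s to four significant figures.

μ = GM = 6.674×10⁻¹¹ × 1.898×10²⁷ = 1.267×10¹⁷ m³/s².
r₁ = 80910 km = 8.091×10⁷ m.
r₂ = 9.945×10⁵ km = 9.945×10⁸ m.
Transfer ellipse a_t = (r₁ + r₂)/2 = 5.377×10⁸ m.
At r₁: circular v_c1 = √(μ/r₁) = 39570 m/s; transfer-perijove v_p = √[μ(2/r₁ − 1/a_t)] = 53810 m/s.
At r₂: circular v_c2 = √(μ/r₂) = 11290 m/s; transfer-apojove v_a = √[μ(2/r₂ − 1/a_t)] = 4378 m/s.
Δv₂ = v_c2 − v_a = 6908 m/s.
= 6.908 km/s.

Δv ≈ 6.908 km/s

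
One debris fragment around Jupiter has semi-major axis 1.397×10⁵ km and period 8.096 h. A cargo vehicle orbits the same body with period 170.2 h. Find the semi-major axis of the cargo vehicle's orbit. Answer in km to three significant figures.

a₂ ≈ 1.06×10⁶ km

Kepler's third law: a³ ∝ T², so a₂ = a₁ (T₂/T₁)^(2/3).
T₂/T₁ = 21.02, (T₂/T₁)^(2/3) = 7.617.
a₂ = 1.397×10⁵ × 7.617 = 1.064×10⁶ km.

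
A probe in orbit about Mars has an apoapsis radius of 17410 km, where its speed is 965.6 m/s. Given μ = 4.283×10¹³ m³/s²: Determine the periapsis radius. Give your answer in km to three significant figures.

periapsis radius ≈ 4070 km

r_a = 1.741×10⁷ m.
Specific energy ε = v²/2 − μ/r = -1.994×10⁶ J/kg, so a = −μ/(2ε) = 1.074×10⁷ m.
The apsides satisfy r_p + r_a = 2a, so the periapsis radius is 2a − r_a = 4.071×10⁶ m = 4070.6 km.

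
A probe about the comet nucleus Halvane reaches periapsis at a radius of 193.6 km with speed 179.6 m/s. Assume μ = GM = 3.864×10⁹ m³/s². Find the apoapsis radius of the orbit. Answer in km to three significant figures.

apoapsis radius ≈ 815 km

r_p = 1.936×10⁵ m.
Specific energy ε = v²/2 − μ/r = -3.831×10³ J/kg, so a = −μ/(2ε) = 5.044×10⁵ m.
The apsides satisfy r_p + r_a = 2a, so the apoapsis radius is 2a − r_p = 8.151×10⁵ m = 815.12 km.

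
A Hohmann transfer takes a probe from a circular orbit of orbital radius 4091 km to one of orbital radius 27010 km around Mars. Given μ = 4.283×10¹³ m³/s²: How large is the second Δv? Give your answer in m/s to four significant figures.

r₁ = 4091 km = 4.091×10⁶ m.
r₂ = 27010 km = 2.701×10⁷ m.
Transfer ellipse a_t = (r₁ + r₂)/2 = 1.555×10⁷ m.
At r₁: circular v_c1 = √(μ/r₁) = 3236 m/s; transfer-periapsis v_p = √[μ(2/r₁ − 1/a_t)] = 4264 m/s.
At r₂: circular v_c2 = √(μ/r₂) = 1259 m/s; transfer-apoapsis v_a = √[μ(2/r₂ − 1/a_t)] = 645.9 m/s.
Δv₂ = v_c2 − v_a = 613.4 m/s.

Δv ≈ 613.4 m/s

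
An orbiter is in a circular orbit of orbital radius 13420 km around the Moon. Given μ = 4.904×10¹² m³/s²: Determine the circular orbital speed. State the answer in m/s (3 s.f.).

v ≈ 605 m/s

r = 13420 km = 1.342×10⁷ m.
For a circular orbit v = √(μ/r) = √(4.904×10¹² / 1.342×10⁷) = √(3.654×10⁵) = 604.5 m/s.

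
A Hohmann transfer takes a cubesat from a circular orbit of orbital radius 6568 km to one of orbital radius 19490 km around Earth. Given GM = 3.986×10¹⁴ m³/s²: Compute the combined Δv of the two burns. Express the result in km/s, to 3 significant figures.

r₁ = 6568 km = 6.568×10⁶ m.
r₂ = 19490 km = 1.949×10⁷ m.
Transfer ellipse a_t = (r₁ + r₂)/2 = 1.303×10⁷ m.
At r₁: circular v_c1 = √(μ/r₁) = 7790 m/s; transfer-perigee v_p = √[μ(2/r₁ − 1/a_t)] = 9528 m/s.
Δv₁ = v_p − v_c1 = 1738 m/s.
At r₂: circular v_c2 = √(μ/r₂) = 4522 m/s; transfer-apogee v_a = √[μ(2/r₂ − 1/a_t)] = 3211 m/s.
Δv₂ = v_c2 − v_a = 1311 m/s.
Total Δv = Δv₁ + Δv₂ = 3049 m/s = 3.049 km/s.

Δv_total ≈ 3.05 km/s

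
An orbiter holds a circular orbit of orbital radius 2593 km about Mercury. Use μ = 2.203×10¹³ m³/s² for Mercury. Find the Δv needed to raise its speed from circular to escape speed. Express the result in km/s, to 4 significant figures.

Δv ≈ 1.207 km/s

r = 2593 km = 2.593×10⁶ m.
Circular speed v_c = √(μ/r) = 2915 m/s.
Escape speed v_esc = √(2μ/r) = √2 × v_c = 4122 m/s.
Δv = v_esc − v_c = 1207 m/s = 1.207 km/s.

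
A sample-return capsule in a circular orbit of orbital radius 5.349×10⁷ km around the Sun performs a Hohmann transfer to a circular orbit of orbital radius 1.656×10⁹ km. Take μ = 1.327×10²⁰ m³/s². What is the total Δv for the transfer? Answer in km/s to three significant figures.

r₁ = 5.349×10⁷ km = 5.349×10¹⁰ m.
r₂ = 1.656×10⁹ km = 1.656×10¹² m.
Transfer ellipse a_t = (r₁ + r₂)/2 = 8.547×10¹¹ m.
At r₁: circular v_c1 = √(μ/r₁) = 49810 m/s; transfer-perihelion v_p = √[μ(2/r₁ − 1/a_t)] = 69330 m/s.
Δv₁ = v_p − v_c1 = 19520 m/s.
At r₂: circular v_c2 = √(μ/r₂) = 8952 m/s; transfer-aphelion v_a = √[μ(2/r₂ − 1/a_t)] = 2239 m/s.
Δv₂ = v_c2 − v_a = 6712 m/s.
Total Δv = Δv₁ + Δv₂ = 26230 m/s = 26.23 km/s.

Δv_total ≈ 26.2 km/s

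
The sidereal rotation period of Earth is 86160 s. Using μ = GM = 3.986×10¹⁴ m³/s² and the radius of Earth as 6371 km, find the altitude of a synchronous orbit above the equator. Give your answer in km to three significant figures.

A synchronous orbit has period T, so by Kepler's third law a = (μT²/4π²)^(1/3).
μT²/4π² = 3.986×10¹⁴ × (8.616×10⁴)² / 39.48 = 7.495×10²² m³.
a = 4.216×10⁷ m = 42163 km.
Altitude h = a − R = 42163 − 6371 = 35792 km.

h_sync ≈ 35800 km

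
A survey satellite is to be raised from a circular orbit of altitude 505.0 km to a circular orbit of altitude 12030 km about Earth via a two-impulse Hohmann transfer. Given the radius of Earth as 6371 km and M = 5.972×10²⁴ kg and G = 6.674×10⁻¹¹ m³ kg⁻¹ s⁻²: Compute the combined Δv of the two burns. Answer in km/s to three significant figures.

μ = GM = 6.674×10⁻¹¹ × 5.972×10²⁴ = 3.986×10¹⁴ m³/s².
r₁ = 6371 + 505.0 = 6876.0 km = 6.8760×10⁶ m.
r₂ = 6371 + 12030 = 18401 km = 1.8401×10⁷ m.
Transfer ellipse a_t = (r₁ + r₂)/2 = 1.264×10⁷ m.
At r₁: circular v_c1 = √(μ/r₁) = 7614 m/s; transfer-perigee v_p = √[μ(2/r₁ − 1/a_t)] = 9187 m/s.
Δv₁ = v_p − v_c1 = 1573 m/s.
At r₂: circular v_c2 = √(μ/r₂) = 4654 m/s; transfer-apogee v_a = √[μ(2/r₂ − 1/a_t)] = 3433 m/s.
Δv₂ = v_c2 − v_a = 1221 m/s.
Total Δv = Δv₁ + Δv₂ = 2794 m/s = 2.794 km/s.

Δv_total ≈ 2.79 km/s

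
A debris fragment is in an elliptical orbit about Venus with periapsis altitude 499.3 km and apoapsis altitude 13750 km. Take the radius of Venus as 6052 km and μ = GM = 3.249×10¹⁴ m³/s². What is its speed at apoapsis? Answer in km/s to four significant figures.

v ≈ 2.856 km/s

r_p = 6052 + 499.3 = 6551.3 km = 6.5513×10⁶ m.
r_a = 6052 + 13750 = 19802 km = 1.9802×10⁷ m.
Semi-major axis a = (r_p + r_a)/2 = 13177 km = 1.318×10⁷ m.
Vis-viva: v² = μ(2/r − 1/a) = 3.249×10¹⁴ × (1.010×10⁻⁷ − 7.589×10⁻⁸) = 8.158×10⁶ m²/s².
v = 2856 m/s = 2.856 km/s.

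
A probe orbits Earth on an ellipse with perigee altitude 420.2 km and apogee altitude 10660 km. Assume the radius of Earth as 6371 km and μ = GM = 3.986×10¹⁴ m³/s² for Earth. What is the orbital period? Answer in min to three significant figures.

T ≈ 216 min

r_p = 6371 + 420.2 = 6791.2 km = 6.7912×10⁶ m.
r_a = 6371 + 10660 = 17031 km = 1.7031×10⁷ m.
Semi-major axis a = (r_p + r_a)/2 = (6791.2 + 17031)/2 = 11911 km = 1.191×10⁷ m.
By Kepler's third law T = 2π√(a³/μ) = 2π × 2.059×10³ = 1.294×10⁴ s.
= 215.6 min.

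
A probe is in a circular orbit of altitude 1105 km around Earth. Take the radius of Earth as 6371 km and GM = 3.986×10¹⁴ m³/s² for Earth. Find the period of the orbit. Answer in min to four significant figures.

r = 6371 + 1105 = 7476.0 km = 7.4760×10⁶ m.
Kepler's third law: T = 2π√(r³/μ) = 2π√((7.476×10⁶)³ / 3.986×10¹⁴).
r³/μ = 1.048×10⁶ s², so T = 2π × 1.024×10³ = 6.433×10³ s.
Converting: 6.433×10³ s ÷ 60.00 = 107.2 min.

T ≈ 107.2 min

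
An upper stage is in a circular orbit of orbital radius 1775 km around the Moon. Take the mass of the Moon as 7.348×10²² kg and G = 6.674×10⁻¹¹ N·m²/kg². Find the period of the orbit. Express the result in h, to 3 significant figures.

T ≈ 1.86 h

μ = GM = 6.674×10⁻¹¹ × 7.348×10²² = 4.904×10¹² m³/s².
r = 1775 km = 1.775×10⁶ m.
Kepler's third law: T = 2π√(r³/μ) = 2π√((1.775×10⁶)³ / 4.904×10¹²).
r³/μ = 1.140×10⁶ s², so T = 2π × 1.068×10³ = 6.710×10³ s.
Converting: 6.710×10³ s ÷ 3600 = 1.864 h.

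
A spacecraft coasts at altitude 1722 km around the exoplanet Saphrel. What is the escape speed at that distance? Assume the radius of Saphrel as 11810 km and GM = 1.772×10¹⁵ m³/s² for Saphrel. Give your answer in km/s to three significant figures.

v_esc ≈ 16.2 km/s

r = 11810 + 1722 = 13532 km = 1.3532×10⁷ m.
Escape speed v_esc = √(2μ/r) = √(2 × 1.772×10¹⁵ / 1.353×10⁷) = √(2.619×10⁸) = 16180 m/s.
= 16.18 km/s.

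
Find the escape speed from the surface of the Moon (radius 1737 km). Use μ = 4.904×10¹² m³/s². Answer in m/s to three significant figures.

r = R = 1.737×10⁶ m.
Escape speed v_esc = √(2μ/r) = √(2 × 4.904×10¹² / 1.737×10⁶) = √(5.647×10⁶) = 2376 m/s.

v_esc ≈ 2380 m/s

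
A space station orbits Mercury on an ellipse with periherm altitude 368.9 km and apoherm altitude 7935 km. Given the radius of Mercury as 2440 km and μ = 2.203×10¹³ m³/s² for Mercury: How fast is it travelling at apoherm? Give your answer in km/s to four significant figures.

v ≈ 0.9512 km/s

r_p = 2440 + 368.9 = 2808.9 km = 2.8089×10⁶ m.
r_a = 2440 + 7935 = 10375 km = 1.0375×10⁷ m.
Semi-major axis a = (r_p + r_a)/2 = 6591.9 km = 6.592×10⁶ m.
Vis-viva: v² = μ(2/r − 1/a) = 2.203×10¹³ × (1.928×10⁻⁷ − 1.517×10⁻⁷) = 9.048×10⁵ m²/s².
v = 951.2 m/s = 0.9512 km/s.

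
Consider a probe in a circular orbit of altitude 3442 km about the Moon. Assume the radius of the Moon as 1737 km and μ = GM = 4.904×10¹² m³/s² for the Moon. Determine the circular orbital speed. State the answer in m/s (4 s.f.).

r = 1737 + 3442 = 5179.0 km = 5.1790×10⁶ m.
For a circular orbit v = √(μ/r) = √(4.904×10¹² / 5.179×10⁶) = √(9.469×10⁵) = 973.1 m/s.

v ≈ 973.1 m/s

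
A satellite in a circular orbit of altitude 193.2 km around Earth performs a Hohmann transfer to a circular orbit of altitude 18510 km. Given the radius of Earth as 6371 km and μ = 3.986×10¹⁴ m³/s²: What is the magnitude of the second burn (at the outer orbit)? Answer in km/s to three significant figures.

Δv ≈ 1.42 km/s

r₁ = 6371 + 193.2 = 6564.2 km = 6.5642×10⁶ m.
r₂ = 6371 + 18510 = 24881 km = 2.4881×10⁷ m.
Transfer ellipse a_t = (r₁ + r₂)/2 = 1.572×10⁷ m.
At r₁: circular v_c1 = √(μ/r₁) = 7793 m/s; transfer-perigee v_p = √[μ(2/r₁ − 1/a_t)] = 9803 m/s.
At r₂: circular v_c2 = √(μ/r₂) = 4003 m/s; transfer-apogee v_a = √[μ(2/r₂ − 1/a_t)] = 2586 m/s.
Δv₂ = v_c2 − v_a = 1416 m/s.
= 1.416 km/s.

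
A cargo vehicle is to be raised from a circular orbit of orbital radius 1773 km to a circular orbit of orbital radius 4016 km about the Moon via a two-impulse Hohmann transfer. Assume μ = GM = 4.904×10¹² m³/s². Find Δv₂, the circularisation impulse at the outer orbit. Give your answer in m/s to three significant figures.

r₁ = 1773 km = 1.773×10⁶ m.
r₂ = 4016 km = 4.016×10⁶ m.
Transfer ellipse a_t = (r₁ + r₂)/2 = 2.894×10⁶ m.
At r₁: circular v_c1 = √(μ/r₁) = 1663 m/s; transfer-perilune v_p = √[μ(2/r₁ − 1/a_t)] = 1959 m/s.
At r₂: circular v_c2 = √(μ/r₂) = 1105 m/s; transfer-apolune v_a = √[μ(2/r₂ − 1/a_t)] = 864.9 m/s.
Δv₂ = v_c2 − v_a = 240.2 m/s.

Δv ≈ 240 m/s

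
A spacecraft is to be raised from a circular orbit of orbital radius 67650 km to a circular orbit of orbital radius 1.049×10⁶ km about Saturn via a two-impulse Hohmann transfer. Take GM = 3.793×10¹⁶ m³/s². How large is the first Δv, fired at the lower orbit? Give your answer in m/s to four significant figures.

Δv ≈ 8778 m/s

r₁ = 67650 km = 6.765×10⁷ m.
r₂ = 1.049×10⁶ km = 1.049×10⁹ m.
Transfer ellipse a_t = (r₁ + r₂)/2 = 5.583×10⁸ m.
At r₁: circular v_c1 = √(μ/r₁) = 23680 m/s; transfer-perikrone v_p = √[μ(2/r₁ − 1/a_t)] = 32460 m/s.
Δv₁ = v_p − v_c1 = 8778 m/s.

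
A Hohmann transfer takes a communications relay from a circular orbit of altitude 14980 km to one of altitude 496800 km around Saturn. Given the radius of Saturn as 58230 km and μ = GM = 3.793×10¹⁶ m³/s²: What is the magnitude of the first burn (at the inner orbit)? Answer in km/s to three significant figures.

Δv ≈ 7.49 km/s

r₁ = 58230 + 14980 = 73210 km = 7.3210×10⁷ m.
r₂ = 58230 + 496800 = 555030 km = 5.5503×10⁸ m.
Transfer ellipse a_t = (r₁ + r₂)/2 = 3.141×10⁸ m.
At r₁: circular v_c1 = √(μ/r₁) = 22760 m/s; transfer-perikrone v_p = √[μ(2/r₁ − 1/a_t)] = 30260 m/s.
Δv₁ = v_p − v_c1 = 7495 m/s.
= 7.495 km/s.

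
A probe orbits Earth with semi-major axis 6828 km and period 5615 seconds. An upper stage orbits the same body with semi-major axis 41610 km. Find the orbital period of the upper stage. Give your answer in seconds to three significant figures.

Kepler's third law: T² ∝ a³, so T₂ = T₁ (a₂/a₁)^(3/2).
a₂/a₁ = 6.094, (a₂/a₁)^(3/2) = 15.04.
T₂ = 5615 × 15.04 = 84470 seconds.

T₂ ≈ 84500 seconds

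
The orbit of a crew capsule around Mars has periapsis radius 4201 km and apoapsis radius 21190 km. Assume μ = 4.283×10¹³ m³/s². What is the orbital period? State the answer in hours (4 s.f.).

T ≈ 12.06 hours

Semi-major axis a = (r_p + r_a)/2 = (4201.0 + 21190)/2 = 12696 km = 1.270×10⁷ m.
By Kepler's third law T = 2π√(a³/μ) = 2π × 6.912×10³ = 4.343×10⁴ s.
= 12.06 hours.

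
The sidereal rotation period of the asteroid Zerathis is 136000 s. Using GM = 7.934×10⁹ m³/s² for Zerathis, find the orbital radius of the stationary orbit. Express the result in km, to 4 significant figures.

A synchronous orbit has period T, so by Kepler's third law a = (μT²/4π²)^(1/3).
μT²/4π² = 7.934×10⁹ × (1.360×10⁵)² / 39.48 = 3.717×10¹⁸ m³.
a = 1.549×10⁶ m = 1549.1 km.

r_sync ≈ 1549 km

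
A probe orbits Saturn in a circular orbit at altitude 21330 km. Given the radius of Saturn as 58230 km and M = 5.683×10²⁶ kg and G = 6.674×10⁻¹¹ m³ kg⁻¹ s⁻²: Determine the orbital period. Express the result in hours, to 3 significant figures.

T ≈ 6.36 hours

μ = GM = 6.674×10⁻¹¹ × 5.683×10²⁶ = 3.793×10¹⁶ m³/s².
r = 58230 + 21330 = 79560 km = 7.9560×10⁷ m.
Kepler's third law: T = 2π√(r³/μ) = 2π√((7.956×10⁷)³ / 3.793×10¹⁶).
r³/μ = 1.328×10⁷ s², so T = 2π × 3.644×10³ = 2.289×10⁴ s.
Converting: 2.289×10⁴ s ÷ 3600 = 6.360 hours.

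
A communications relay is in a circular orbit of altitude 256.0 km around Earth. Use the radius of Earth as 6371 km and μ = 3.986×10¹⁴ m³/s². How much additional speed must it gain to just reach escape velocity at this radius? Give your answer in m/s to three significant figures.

Δv ≈ 3210 m/s

r = 6371 + 256.0 = 6627.0 km = 6.6270×10⁶ m.
Circular speed v_c = √(μ/r) = 7756 m/s.
Escape speed v_esc = √(2μ/r) = √2 × v_c = 10970 m/s.
Δv = v_esc − v_c = 3212 m/s.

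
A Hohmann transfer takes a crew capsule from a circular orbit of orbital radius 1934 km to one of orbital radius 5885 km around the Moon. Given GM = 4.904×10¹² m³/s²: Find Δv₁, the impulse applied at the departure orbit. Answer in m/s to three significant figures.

Δv ≈ 361 m/s

r₁ = 1934 km = 1.934×10⁶ m.
r₂ = 5885 km = 5.885×10⁶ m.
Transfer ellipse a_t = (r₁ + r₂)/2 = 3.910×10⁶ m.
At r₁: circular v_c1 = √(μ/r₁) = 1592 m/s; transfer-perilune v_p = √[μ(2/r₁ − 1/a_t)] = 1954 m/s.
Δv₁ = v_p − v_c1 = 361.3 m/s.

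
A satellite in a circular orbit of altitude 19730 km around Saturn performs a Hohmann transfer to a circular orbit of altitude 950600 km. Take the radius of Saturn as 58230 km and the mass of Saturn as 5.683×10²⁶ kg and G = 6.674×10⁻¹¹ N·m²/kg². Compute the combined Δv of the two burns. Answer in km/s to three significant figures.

Δv_total ≈ 11.8 km/s

μ = GM = 6.674×10⁻¹¹ × 5.683×10²⁶ = 3.793×10¹⁶ m³/s².
r₁ = 58230 + 19730 = 77960 km = 7.7960×10⁷ m.
r₂ = 58230 + 950600 = 1008800 km = 1.0088×10⁹ m.
Transfer ellipse a_t = (r₁ + r₂)/2 = 5.434×10⁸ m.
At r₁: circular v_c1 = √(μ/r₁) = 22060 m/s; transfer-perikrone v_p = √[μ(2/r₁ − 1/a_t)] = 30050 m/s.
Δv₁ = v_p − v_c1 = 7997 m/s.
At r₂: circular v_c2 = √(μ/r₂) = 6132 m/s; transfer-apokrone v_a = √[μ(2/r₂ − 1/a_t)] = 2322 m/s.
Δv₂ = v_c2 − v_a = 3809 m/s.
Total Δv = Δv₁ + Δv₂ = 11810 m/s = 11.81 km/s.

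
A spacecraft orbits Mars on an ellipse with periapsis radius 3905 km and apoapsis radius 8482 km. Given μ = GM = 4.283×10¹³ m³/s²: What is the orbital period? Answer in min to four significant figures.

T ≈ 246.6 min

Semi-major axis a = (r_p + r_a)/2 = (3905.0 + 8482.0)/2 = 6193.5 km = 6.194×10⁶ m.
By Kepler's third law T = 2π√(a³/μ) = 2π × 2.355×10³ = 1.480×10⁴ s.
= 246.6 min.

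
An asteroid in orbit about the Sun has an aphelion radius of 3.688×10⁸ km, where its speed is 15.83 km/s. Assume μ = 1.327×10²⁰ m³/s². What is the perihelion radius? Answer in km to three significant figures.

r_a = 3.688×10¹¹ m.
Specific energy ε = v²/2 − μ/r = -2.345×10⁸ J/kg, so a = −μ/(2ε) = 2.829×10¹¹ m.
The apsides satisfy r_p + r_a = 2a, so the perihelion radius is 2a − r_a = 1.970×10¹¹ m = 1.9703×10⁸ km.

perihelion radius ≈ 1.97×10⁸ km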